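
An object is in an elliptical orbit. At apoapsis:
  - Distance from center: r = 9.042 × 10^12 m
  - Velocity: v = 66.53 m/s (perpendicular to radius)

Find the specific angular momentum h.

With v perpendicular to r, h = r · v.
h = 9.042e+12 · 66.53 m²/s ≈ 6.016e+14 m²/s.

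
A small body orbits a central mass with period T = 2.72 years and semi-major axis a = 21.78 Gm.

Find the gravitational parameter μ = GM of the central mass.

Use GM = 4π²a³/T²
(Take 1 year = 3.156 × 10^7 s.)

Convert to SI: T = 2.72 years = 8.58432e+07 s; a = 21.78 Gm = 2.178e+10 m.
GM = 4π² · a³ / T².
GM = 4π² · (2.178e+10)³ / (8.58432e+07)² m³/s² ≈ 5.535e+16 m³/s² = 5.535 × 10^16 m³/s².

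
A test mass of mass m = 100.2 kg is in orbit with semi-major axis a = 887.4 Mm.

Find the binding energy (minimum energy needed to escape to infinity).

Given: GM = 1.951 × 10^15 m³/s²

Convert to SI: a = 887.4 Mm = 8.874e+08 m.
Total orbital energy is E = −GMm/(2a); binding energy is E_bind = −E = GMm/(2a).
E_bind = 1.951e+15 · 100.2 / (2 · 8.874e+08) J ≈ 1.101e+08 J = 110.1 MJ.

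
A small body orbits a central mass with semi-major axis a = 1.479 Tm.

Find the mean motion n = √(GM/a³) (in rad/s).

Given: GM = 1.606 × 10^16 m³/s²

Convert to SI: a = 1.479 Tm = 1.479e+12 m.
n = √(GM / a³).
n = √(1.606e+16 / (1.479e+12)³) rad/s ≈ 7.046e-11 rad/s.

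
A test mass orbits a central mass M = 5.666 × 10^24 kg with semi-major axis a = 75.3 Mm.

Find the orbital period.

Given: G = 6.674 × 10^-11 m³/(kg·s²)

Convert to SI: a = 75.3 Mm = 7.53e+07 m.
GM = G · M = 6.674e-11 · 5.666e+24 = 3.78149e+14 m³/s².
Kepler's third law: T = 2π √(a³ / GM).
Substituting a = 7.53e+07 m and GM = 3.78149e+14 m³/s²:
T = 2π √((7.53e+07)³ / 3.78149e+14) s
T ≈ 2.111e+05 s = 2.444 days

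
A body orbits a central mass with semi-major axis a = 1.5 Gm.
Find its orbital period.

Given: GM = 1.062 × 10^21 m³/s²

Convert to SI: a = 1.5 Gm = 1.5e+09 m.
Kepler's third law: T = 2π √(a³ / GM).
Substituting a = 1.5e+09 m and GM = 1.062e+21 m³/s²:
T = 2π √((1.5e+09)³ / 1.062e+21) s
T ≈ 1.12e+04 s = 3.111 hours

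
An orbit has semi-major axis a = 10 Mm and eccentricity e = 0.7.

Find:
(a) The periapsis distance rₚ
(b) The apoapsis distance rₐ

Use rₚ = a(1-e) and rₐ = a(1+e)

Convert to SI: a = 10 Mm = 1e+07 m.
(a) rₚ = a(1 − e) = 1e+07 · (1 − 0.7) = 1e+07 · 0.3 ≈ 3e+06 m = 3 Mm.
(b) rₐ = a(1 + e) = 1e+07 · (1 + 0.7) = 1e+07 · 1.7 ≈ 1.7e+07 m = 17 Mm.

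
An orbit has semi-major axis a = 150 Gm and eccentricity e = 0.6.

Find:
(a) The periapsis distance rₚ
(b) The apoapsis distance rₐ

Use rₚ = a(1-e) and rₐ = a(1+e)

Convert to SI: a = 150 Gm = 1.5e+11 m.
(a) rₚ = a(1 − e) = 1.5e+11 · (1 − 0.6) = 1.5e+11 · 0.4 ≈ 6e+10 m = 60 Gm.
(b) rₐ = a(1 + e) = 1.5e+11 · (1 + 0.6) = 1.5e+11 · 1.6 ≈ 2.4e+11 m = 240 Gm.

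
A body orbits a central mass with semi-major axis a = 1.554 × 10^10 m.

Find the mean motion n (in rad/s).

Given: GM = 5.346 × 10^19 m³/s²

n = √(GM / a³).
n = √(5.346e+19 / (1.554e+10)³) rad/s ≈ 3.774e-06 rad/s.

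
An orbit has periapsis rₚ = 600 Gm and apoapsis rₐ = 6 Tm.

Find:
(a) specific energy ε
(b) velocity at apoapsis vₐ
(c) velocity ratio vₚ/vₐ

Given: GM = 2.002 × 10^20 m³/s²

Convert to SI: rₚ = 600 Gm = 6e+11 m; rₐ = 6 Tm = 6e+12 m.
(a) With a = (rₚ + rₐ)/2 = 3.3e+12 m, ε = −GM/(2a) = −2.002e+20/(2 · 3.3e+12) J/kg ≈ -3.033e+07 J/kg
(b) With a = (rₚ + rₐ)/2 = 3.3e+12 m, vₐ = √(GM (2/rₐ − 1/a)) = √(2.002e+20 · (2/6e+12 − 1/3.3e+12)) m/s ≈ 2463 m/s
(c) Conservation of angular momentum (rₚvₚ = rₐvₐ) gives vₚ/vₐ = rₐ/rₚ = 6e+12/6e+11 ≈ 10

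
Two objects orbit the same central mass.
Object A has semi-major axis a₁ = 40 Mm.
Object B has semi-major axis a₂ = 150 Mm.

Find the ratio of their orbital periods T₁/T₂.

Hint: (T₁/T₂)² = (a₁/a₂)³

Convert to SI: a₁ = 40 Mm = 4e+07 m; a₂ = 150 Mm = 1.5e+08 m.
From Kepler's third law, (T₁/T₂)² = (a₁/a₂)³, so T₁/T₂ = (a₁/a₂)^(3/2).
a₁/a₂ = 4e+07 / 1.5e+08 = 0.266667.
T₁/T₂ = (0.266667)^(3/2) ≈ 0.1377.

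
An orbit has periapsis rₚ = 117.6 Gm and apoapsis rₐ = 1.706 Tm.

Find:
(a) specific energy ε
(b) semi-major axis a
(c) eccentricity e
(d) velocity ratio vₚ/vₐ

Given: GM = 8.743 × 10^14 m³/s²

Convert to SI: rₚ = 117.6 Gm = 1.176e+11 m; rₐ = 1.706 Tm = 1.706e+12 m.
(a) With a = (rₚ + rₐ)/2 = 9.118e+11 m, ε = −GM/(2a) = −8.743e+14/(2 · 9.118e+11) J/kg ≈ -479.4 J/kg
(b) a = (rₚ + rₐ)/2 = (1.176e+11 + 1.706e+12)/2 ≈ 9.118e+11 m
(c) e = (rₐ − rₚ)/(rₐ + rₚ) = (1.706e+12 − 1.176e+11)/(1.706e+12 + 1.176e+11) ≈ 0.871
(d) Conservation of angular momentum (rₚvₚ = rₐvₐ) gives vₚ/vₐ = rₐ/rₚ = 1.706e+12/1.176e+11 ≈ 14.51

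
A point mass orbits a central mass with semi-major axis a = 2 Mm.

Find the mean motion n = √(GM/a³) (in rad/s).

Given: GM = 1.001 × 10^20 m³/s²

Convert to SI: a = 2 Mm = 2e+06 m.
n = √(GM / a³).
n = √(1.001e+20 / (2e+06)³) rad/s ≈ 3.537 rad/s.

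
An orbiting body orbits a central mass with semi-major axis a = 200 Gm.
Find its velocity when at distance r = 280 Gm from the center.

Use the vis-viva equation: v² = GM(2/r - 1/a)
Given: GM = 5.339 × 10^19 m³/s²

Convert to SI: a = 200 Gm = 2e+11 m; r = 280 Gm = 2.8e+11 m.
Vis-viva: v = √(GM · (2/r − 1/a)).
2/r − 1/a = 2/2.8e+11 − 1/2e+11 = 2.14286e-12 m⁻¹.
v = √(5.339e+19 · 2.14286e-12) m/s ≈ 1.07e+04 m/s = 10.7 km/s.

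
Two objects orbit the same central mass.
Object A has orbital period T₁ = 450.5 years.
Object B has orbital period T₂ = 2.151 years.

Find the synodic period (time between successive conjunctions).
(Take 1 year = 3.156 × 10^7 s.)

Convert to SI: T₁ = 450.5 years = 1.42178e+10 s; T₂ = 2.151 years = 6.78856e+07 s.
T_syn = |T₁ · T₂ / (T₁ − T₂)|.
T_syn = |1.42178e+10 · 6.78856e+07 / (1.42178e+10 − 6.78856e+07)| s ≈ 6.821e+07 s = 2.161 years.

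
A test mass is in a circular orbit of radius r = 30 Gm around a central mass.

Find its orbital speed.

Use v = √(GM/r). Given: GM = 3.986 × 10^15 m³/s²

Convert to SI: r = 30 Gm = 3e+10 m.
For a circular orbit, gravity supplies the centripetal force, so v = √(GM / r).
v = √(3.986e+15 / 3e+10) m/s ≈ 364.5 m/s = 364.5 m/s.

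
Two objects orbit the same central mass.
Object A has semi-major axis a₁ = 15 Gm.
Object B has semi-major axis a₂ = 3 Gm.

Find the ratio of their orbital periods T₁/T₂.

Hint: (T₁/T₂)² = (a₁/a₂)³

Convert to SI: a₁ = 15 Gm = 1.5e+10 m; a₂ = 3 Gm = 3e+09 m.
From Kepler's third law, (T₁/T₂)² = (a₁/a₂)³, so T₁/T₂ = (a₁/a₂)^(3/2).
a₁/a₂ = 1.5e+10 / 3e+09 = 5.
T₁/T₂ = (5)^(3/2) ≈ 11.18.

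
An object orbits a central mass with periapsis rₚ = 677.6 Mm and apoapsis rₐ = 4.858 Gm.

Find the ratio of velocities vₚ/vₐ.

Convert to SI: rₚ = 677.6 Mm = 6.776e+08 m; rₐ = 4.858 Gm = 4.858e+09 m.
Conservation of angular momentum gives rₚvₚ = rₐvₐ, so vₚ/vₐ = rₐ/rₚ.
vₚ/vₐ = 4.858e+09 / 6.776e+08 ≈ 7.169.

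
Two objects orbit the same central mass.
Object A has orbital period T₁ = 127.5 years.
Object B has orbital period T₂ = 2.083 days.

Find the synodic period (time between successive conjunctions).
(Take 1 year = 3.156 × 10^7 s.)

Convert to SI: T₁ = 127.5 years = 4.0239e+09 s; T₂ = 2.083 days = 179971 s.
T_syn = |T₁ · T₂ / (T₁ − T₂)|.
T_syn = |4.0239e+09 · 179971 / (4.0239e+09 − 179971)| s ≈ 1.8e+05 s = 2.083 days.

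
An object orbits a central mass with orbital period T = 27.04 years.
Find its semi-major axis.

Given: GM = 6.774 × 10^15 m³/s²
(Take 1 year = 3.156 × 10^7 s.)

Convert to SI: T = 27.04 years = 8.53382e+08 s.
Invert Kepler's third law: a = (GM · T² / (4π²))^(1/3).
Substituting T = 8.53382e+08 s and GM = 6.774e+15 m³/s²:
a = (6.774e+15 · (8.53382e+08)² / (4π²))^(1/3) m
a ≈ 4.999e+10 m = 49.99 Gm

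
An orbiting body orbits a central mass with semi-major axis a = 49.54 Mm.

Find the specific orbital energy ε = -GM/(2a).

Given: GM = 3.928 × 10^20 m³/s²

Convert to SI: a = 49.54 Mm = 4.954e+07 m.
ε = −GM / (2a).
ε = −3.928e+20 / (2 · 4.954e+07) J/kg ≈ -3.964e+12 J/kg = -3964 GJ/kg.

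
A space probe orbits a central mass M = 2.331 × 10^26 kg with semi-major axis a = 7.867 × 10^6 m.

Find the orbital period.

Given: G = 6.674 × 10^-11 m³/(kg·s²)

GM = G · M = 6.674e-11 · 2.331e+26 = 1.55571e+16 m³/s².
Kepler's third law: T = 2π √(a³ / GM).
Substituting a = 7.867e+06 m and GM = 1.55571e+16 m³/s²:
T = 2π √((7.867e+06)³ / 1.55571e+16) s
T ≈ 1112 s = 18.53 minutes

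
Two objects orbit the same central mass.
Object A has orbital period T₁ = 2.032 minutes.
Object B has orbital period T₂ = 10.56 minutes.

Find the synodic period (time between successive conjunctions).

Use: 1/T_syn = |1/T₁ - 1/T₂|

Convert to SI: T₁ = 2.032 minutes = 121.92 s; T₂ = 10.56 minutes = 633.6 s.
T_syn = |T₁ · T₂ / (T₁ − T₂)|.
T_syn = |121.92 · 633.6 / (121.92 − 633.6)| s ≈ 151 s = 2.516 minutes.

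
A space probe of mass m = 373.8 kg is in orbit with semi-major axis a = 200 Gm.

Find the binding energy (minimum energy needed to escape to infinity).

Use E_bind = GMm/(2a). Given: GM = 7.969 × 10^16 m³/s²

Convert to SI: a = 200 Gm = 2e+11 m.
Total orbital energy is E = −GMm/(2a); binding energy is E_bind = −E = GMm/(2a).
E_bind = 7.969e+16 · 373.8 / (2 · 2e+11) J ≈ 7.447e+07 J = 74.47 MJ.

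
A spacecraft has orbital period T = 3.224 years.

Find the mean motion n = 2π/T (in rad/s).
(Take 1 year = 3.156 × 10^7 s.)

Convert to SI: T = 3.224 years = 1.01749e+08 s.
n = 2π / T.
n = 2π / 1.01749e+08 s ≈ 6.175e-08 rad/s.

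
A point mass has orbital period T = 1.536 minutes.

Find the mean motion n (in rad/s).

Convert to SI: T = 1.536 minutes = 92.16 s.
n = 2π / T.
n = 2π / 92.16 s ≈ 0.06818 rad/s.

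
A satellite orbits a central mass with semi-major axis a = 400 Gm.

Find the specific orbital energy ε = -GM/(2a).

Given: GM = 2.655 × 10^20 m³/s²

Convert to SI: a = 400 Gm = 4e+11 m.
ε = −GM / (2a).
ε = −2.655e+20 / (2 · 4e+11) J/kg ≈ -3.319e+08 J/kg = -331.9 MJ/kg.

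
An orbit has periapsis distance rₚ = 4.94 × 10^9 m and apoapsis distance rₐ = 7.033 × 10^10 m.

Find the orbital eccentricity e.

e = (rₐ − rₚ) / (rₐ + rₚ).
e = (7.033e+10 − 4.94e+09) / (7.033e+10 + 4.94e+09) = 6.539e+10 / 7.527e+10 ≈ 0.8687.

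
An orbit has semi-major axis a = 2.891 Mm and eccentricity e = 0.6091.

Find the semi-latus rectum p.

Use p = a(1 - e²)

Convert to SI: a = 2.891 Mm = 2.891e+06 m.
p = a (1 − e²).
p = 2.891e+06 · (1 − (0.6091)²) = 2.891e+06 · 0.628997 ≈ 1.818e+06 m = 1.818 Mm.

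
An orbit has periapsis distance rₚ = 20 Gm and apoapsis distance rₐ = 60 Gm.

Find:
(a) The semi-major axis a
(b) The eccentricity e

Convert to SI: rₚ = 20 Gm = 2e+10 m; rₐ = 60 Gm = 6e+10 m.
(a) a = (rₚ + rₐ) / 2 = (2e+10 + 6e+10) / 2 ≈ 4e+10 m = 40 Gm.
(b) e = (rₐ − rₚ) / (rₐ + rₚ) = (6e+10 − 2e+10) / (6e+10 + 2e+10) ≈ 0.5.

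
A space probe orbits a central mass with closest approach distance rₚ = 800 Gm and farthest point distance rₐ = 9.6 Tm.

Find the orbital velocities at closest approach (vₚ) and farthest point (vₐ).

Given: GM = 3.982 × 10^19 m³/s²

Convert to SI: rₚ = 800 Gm = 8e+11 m; rₐ = 9.6 Tm = 9.6e+12 m.
Use the vis-viva equation v² = GM(2/r − 1/a) with a = (rₚ + rₐ)/2 = (8e+11 + 9.6e+12)/2 = 5.2e+12 m.
vₚ = √(GM · (2/rₚ − 1/a)) = √(3.982e+19 · (2/8e+11 − 1/5.2e+12)) m/s ≈ 9586 m/s = 9.586 km/s.
vₐ = √(GM · (2/rₐ − 1/a)) = √(3.982e+19 · (2/9.6e+12 − 1/5.2e+12)) m/s ≈ 798.8 m/s = 798.8 m/s.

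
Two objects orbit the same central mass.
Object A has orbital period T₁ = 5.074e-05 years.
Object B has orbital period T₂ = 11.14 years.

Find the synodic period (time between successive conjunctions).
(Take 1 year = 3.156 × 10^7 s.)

Convert to SI: T₁ = 5.074e-05 years = 1601.35 s; T₂ = 11.14 years = 3.51578e+08 s.
T_syn = |T₁ · T₂ / (T₁ − T₂)|.
T_syn = |1601.35 · 3.51578e+08 / (1601.35 − 3.51578e+08)| s ≈ 1601 s = 5.074e-05 years.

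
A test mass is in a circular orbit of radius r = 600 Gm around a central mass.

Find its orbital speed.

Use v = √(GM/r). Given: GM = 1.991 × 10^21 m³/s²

Convert to SI: r = 600 Gm = 6e+11 m.
For a circular orbit, gravity supplies the centripetal force, so v = √(GM / r).
v = √(1.991e+21 / 6e+11) m/s ≈ 5.76e+04 m/s = 57.6 km/s.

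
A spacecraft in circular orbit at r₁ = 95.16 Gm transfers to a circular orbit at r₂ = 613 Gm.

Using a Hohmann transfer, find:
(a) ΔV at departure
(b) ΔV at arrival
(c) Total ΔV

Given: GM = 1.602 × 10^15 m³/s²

Convert to SI: r₁ = 95.16 Gm = 9.516e+10 m; r₂ = 613 Gm = 6.13e+11 m.
Transfer semi-major axis: a_t = (r₁ + r₂)/2 = (9.516e+10 + 6.13e+11)/2 = 3.5408e+11 m.
Circular speeds: v₁ = √(GM/r₁) = 129.749 m/s, v₂ = √(GM/r₂) = 51.1212 m/s.
Transfer speeds (vis-viva v² = GM(2/r − 1/a_t)): v₁ᵗ = 170.72 m/s, v₂ᵗ = 26.5019 m/s.
(a) ΔV₁ = |v₁ᵗ − v₁| ≈ 40.97 m/s = 40.97 m/s.
(b) ΔV₂ = |v₂ − v₂ᵗ| ≈ 24.62 m/s = 24.62 m/s.
(c) ΔV_total = ΔV₁ + ΔV₂ ≈ 65.59 m/s = 65.59 m/s.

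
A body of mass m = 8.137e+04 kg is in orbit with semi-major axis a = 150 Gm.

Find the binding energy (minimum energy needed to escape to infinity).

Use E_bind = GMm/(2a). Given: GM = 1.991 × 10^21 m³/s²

Convert to SI: a = 150 Gm = 1.5e+11 m.
Total orbital energy is E = −GMm/(2a); binding energy is E_bind = −E = GMm/(2a).
E_bind = 1.991e+21 · 8.137e+04 / (2 · 1.5e+11) J ≈ 5.4e+14 J = 540 TJ.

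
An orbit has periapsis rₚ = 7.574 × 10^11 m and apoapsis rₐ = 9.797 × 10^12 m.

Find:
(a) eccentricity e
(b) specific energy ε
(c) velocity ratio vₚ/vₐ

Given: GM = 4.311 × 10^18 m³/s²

(a) e = (rₐ − rₚ)/(rₐ + rₚ) = (9.797e+12 − 7.574e+11)/(9.797e+12 + 7.574e+11) ≈ 0.8565
(b) With a = (rₚ + rₐ)/2 = 5.2772e+12 m, ε = −GM/(2a) = −4.311e+18/(2 · 5.2772e+12) J/kg ≈ -4.085e+05 J/kg
(c) Conservation of angular momentum (rₚvₚ = rₐvₐ) gives vₚ/vₐ = rₐ/rₚ = 9.797e+12/7.574e+11 ≈ 12.94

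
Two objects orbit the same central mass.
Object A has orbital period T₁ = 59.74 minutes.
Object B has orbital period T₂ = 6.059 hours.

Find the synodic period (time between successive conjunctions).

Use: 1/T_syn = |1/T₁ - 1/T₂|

Convert to SI: T₁ = 59.74 minutes = 3584.4 s; T₂ = 6.059 hours = 21812.4 s.
T_syn = |T₁ · T₂ / (T₁ − T₂)|.
T_syn = |3584.4 · 21812.4 / (3584.4 − 21812.4)| s ≈ 4289 s = 1.191 hours.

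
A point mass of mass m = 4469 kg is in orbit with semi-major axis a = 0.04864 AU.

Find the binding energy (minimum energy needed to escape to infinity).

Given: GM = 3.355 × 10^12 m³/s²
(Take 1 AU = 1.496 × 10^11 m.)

Convert to SI: a = 0.04864 AU = 7.27654e+09 m.
Total orbital energy is E = −GMm/(2a); binding energy is E_bind = −E = GMm/(2a).
E_bind = 3.355e+12 · 4469 / (2 · 7.27654e+09) J ≈ 1.03e+06 J = 1.03 MJ.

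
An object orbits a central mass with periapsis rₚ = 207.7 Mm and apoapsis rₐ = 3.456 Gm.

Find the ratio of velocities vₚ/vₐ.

Convert to SI: rₚ = 207.7 Mm = 2.077e+08 m; rₐ = 3.456 Gm = 3.456e+09 m.
Conservation of angular momentum gives rₚvₚ = rₐvₐ, so vₚ/vₐ = rₐ/rₚ.
vₚ/vₐ = 3.456e+09 / 2.077e+08 ≈ 16.64.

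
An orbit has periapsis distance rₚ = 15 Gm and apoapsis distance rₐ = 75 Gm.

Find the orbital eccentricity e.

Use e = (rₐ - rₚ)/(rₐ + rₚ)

Convert to SI: rₚ = 15 Gm = 1.5e+10 m; rₐ = 75 Gm = 7.5e+10 m.
e = (rₐ − rₚ) / (rₐ + rₚ).
e = (7.5e+10 − 1.5e+10) / (7.5e+10 + 1.5e+10) = 6e+10 / 9e+10 ≈ 0.6667.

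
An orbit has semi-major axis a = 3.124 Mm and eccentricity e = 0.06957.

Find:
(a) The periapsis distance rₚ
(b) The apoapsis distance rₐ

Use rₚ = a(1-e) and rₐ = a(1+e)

Convert to SI: a = 3.124 Mm = 3.124e+06 m.
(a) rₚ = a(1 − e) = 3.124e+06 · (1 − 0.06957) = 3.124e+06 · 0.93043 ≈ 2.907e+06 m = 2.907 Mm.
(b) rₐ = a(1 + e) = 3.124e+06 · (1 + 0.06957) = 3.124e+06 · 1.06957 ≈ 3.341e+06 m = 3.341 Mm.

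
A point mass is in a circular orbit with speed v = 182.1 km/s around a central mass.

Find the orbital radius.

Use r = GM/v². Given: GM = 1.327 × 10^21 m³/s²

Convert to SI: v = 182.1 km/s = 182100 m/s.
For a circular orbit, v² = GM / r, so r = GM / v².
r = 1.327e+21 / (182100)² m ≈ 4.002e+10 m = 40.02 Gm.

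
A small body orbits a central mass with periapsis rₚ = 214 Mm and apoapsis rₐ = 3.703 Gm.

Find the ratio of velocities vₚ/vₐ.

Convert to SI: rₚ = 214 Mm = 2.14e+08 m; rₐ = 3.703 Gm = 3.703e+09 m.
Conservation of angular momentum gives rₚvₚ = rₐvₐ, so vₚ/vₐ = rₐ/rₚ.
vₚ/vₐ = 3.703e+09 / 2.14e+08 ≈ 17.3.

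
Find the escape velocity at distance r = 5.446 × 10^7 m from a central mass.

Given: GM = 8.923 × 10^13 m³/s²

Escape velocity comes from setting total energy to zero: ½v² − GM/r = 0 ⇒ v_esc = √(2GM / r).
v_esc = √(2 · 8.923e+13 / 5.446e+07) m/s ≈ 1810 m/s = 1.81 km/s.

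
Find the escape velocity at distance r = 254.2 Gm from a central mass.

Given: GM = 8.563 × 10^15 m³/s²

Convert to SI: r = 254.2 Gm = 2.542e+11 m.
Escape velocity comes from setting total energy to zero: ½v² − GM/r = 0 ⇒ v_esc = √(2GM / r).
v_esc = √(2 · 8.563e+15 / 2.542e+11) m/s ≈ 259.6 m/s = 259.6 m/s.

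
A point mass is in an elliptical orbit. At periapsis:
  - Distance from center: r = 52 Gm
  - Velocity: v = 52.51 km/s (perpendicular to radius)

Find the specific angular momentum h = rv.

Convert to SI: r = 52 Gm = 5.2e+10 m; v = 52.51 km/s = 52510 m/s.
With v perpendicular to r, h = r · v.
h = 5.2e+10 · 52510 m²/s ≈ 2.731e+15 m²/s.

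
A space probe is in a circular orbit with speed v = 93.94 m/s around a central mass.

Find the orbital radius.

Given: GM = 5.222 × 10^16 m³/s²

For a circular orbit, v² = GM / r, so r = GM / v².
r = 5.222e+16 / (93.94)² m ≈ 5.917e+12 m = 5.917 Tm.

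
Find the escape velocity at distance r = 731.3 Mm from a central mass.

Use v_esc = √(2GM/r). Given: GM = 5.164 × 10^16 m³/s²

Convert to SI: r = 731.3 Mm = 7.313e+08 m.
Escape velocity comes from setting total energy to zero: ½v² − GM/r = 0 ⇒ v_esc = √(2GM / r).
v_esc = √(2 · 5.164e+16 / 7.313e+08) m/s ≈ 1.188e+04 m/s = 11.88 km/s.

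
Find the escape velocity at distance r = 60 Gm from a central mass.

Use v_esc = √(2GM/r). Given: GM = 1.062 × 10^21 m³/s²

Convert to SI: r = 60 Gm = 6e+10 m.
Escape velocity comes from setting total energy to zero: ½v² − GM/r = 0 ⇒ v_esc = √(2GM / r).
v_esc = √(2 · 1.062e+21 / 6e+10) m/s ≈ 1.881e+05 m/s = 188.1 km/s.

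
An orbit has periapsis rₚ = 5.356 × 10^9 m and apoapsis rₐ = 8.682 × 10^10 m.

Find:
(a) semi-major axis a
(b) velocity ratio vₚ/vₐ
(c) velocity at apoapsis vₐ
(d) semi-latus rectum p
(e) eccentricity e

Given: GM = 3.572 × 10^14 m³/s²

(a) a = (rₚ + rₐ)/2 = (5.356e+09 + 8.682e+10)/2 ≈ 4.609e+10 m
(b) Conservation of angular momentum (rₚvₚ = rₐvₐ) gives vₚ/vₐ = rₐ/rₚ = 8.682e+10/5.356e+09 ≈ 16.21
(c) With a = (rₚ + rₐ)/2 = 4.6088e+10 m, vₐ = √(GM (2/rₐ − 1/a)) = √(3.572e+14 · (2/8.682e+10 − 1/4.6088e+10)) m/s ≈ 21.87 m/s
(d) From a = (rₚ + rₐ)/2 = 4.6088e+10 m and e = (rₐ − rₚ)/(rₐ + rₚ) = 0.883788, p = a(1 − e²) = 4.6088e+10 · (1 − (0.883788)²) ≈ 1.009e+10 m
(e) e = (rₐ − rₚ)/(rₐ + rₚ) = (8.682e+10 − 5.356e+09)/(8.682e+10 + 5.356e+09) ≈ 0.8838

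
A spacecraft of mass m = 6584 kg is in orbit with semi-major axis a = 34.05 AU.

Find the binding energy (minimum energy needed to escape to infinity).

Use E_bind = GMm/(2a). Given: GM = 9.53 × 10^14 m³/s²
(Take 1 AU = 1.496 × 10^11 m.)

Convert to SI: a = 34.05 AU = 5.09388e+12 m.
Total orbital energy is E = −GMm/(2a); binding energy is E_bind = −E = GMm/(2a).
E_bind = 9.53e+14 · 6584 / (2 · 5.09388e+12) J ≈ 6.159e+05 J = 615.9 kJ.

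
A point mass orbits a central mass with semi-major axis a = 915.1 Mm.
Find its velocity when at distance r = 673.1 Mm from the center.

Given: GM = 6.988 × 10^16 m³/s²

Convert to SI: a = 915.1 Mm = 9.151e+08 m; r = 673.1 Mm = 6.731e+08 m.
Vis-viva: v = √(GM · (2/r − 1/a)).
2/r − 1/a = 2/6.731e+08 − 1/9.151e+08 = 1.87855e-09 m⁻¹.
v = √(6.988e+16 · 1.87855e-09) m/s ≈ 1.146e+04 m/s = 11.46 km/s.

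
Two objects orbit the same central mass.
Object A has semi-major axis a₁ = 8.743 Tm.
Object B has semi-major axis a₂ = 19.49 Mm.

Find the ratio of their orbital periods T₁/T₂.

Convert to SI: a₁ = 8.743 Tm = 8.743e+12 m; a₂ = 19.49 Mm = 1.949e+07 m.
From Kepler's third law, (T₁/T₂)² = (a₁/a₂)³, so T₁/T₂ = (a₁/a₂)^(3/2).
a₁/a₂ = 8.743e+12 / 1.949e+07 = 448589.
T₁/T₂ = (448589)^(3/2) ≈ 3.005e+08.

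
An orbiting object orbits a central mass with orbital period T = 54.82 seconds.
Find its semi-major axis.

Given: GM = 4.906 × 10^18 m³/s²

Invert Kepler's third law: a = (GM · T² / (4π²))^(1/3).
Substituting T = 54.82 s and GM = 4.906e+18 m³/s²:
a = (4.906e+18 · (54.82)² / (4π²))^(1/3) m
a ≈ 7.201e+06 m = 7.201 Mm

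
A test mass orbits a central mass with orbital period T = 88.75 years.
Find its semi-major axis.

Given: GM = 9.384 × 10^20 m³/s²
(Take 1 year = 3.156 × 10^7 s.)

Convert to SI: T = 88.75 years = 2.80095e+09 s.
Invert Kepler's third law: a = (GM · T² / (4π²))^(1/3).
Substituting T = 2.80095e+09 s and GM = 9.384e+20 m³/s²:
a = (9.384e+20 · (2.80095e+09)² / (4π²))^(1/3) m
a ≈ 5.713e+12 m = 5.713 Tm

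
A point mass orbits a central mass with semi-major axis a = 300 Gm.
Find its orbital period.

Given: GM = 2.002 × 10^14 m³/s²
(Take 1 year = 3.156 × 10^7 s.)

Convert to SI: a = 300 Gm = 3e+11 m.
Kepler's third law: T = 2π √(a³ / GM).
Substituting a = 3e+11 m and GM = 2.002e+14 m³/s²:
T = 2π √((3e+11)³ / 2.002e+14) s
T ≈ 7.297e+10 s = 2312 years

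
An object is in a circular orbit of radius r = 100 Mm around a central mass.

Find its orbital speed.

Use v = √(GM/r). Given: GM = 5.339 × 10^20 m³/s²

Convert to SI: r = 100 Mm = 1e+08 m.
For a circular orbit, gravity supplies the centripetal force, so v = √(GM / r).
v = √(5.339e+20 / 1e+08) m/s ≈ 2.311e+06 m/s = 2311 km/s.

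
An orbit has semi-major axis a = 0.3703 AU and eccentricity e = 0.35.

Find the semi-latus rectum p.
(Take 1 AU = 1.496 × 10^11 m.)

Convert to SI: a = 0.3703 AU = 5.53969e+10 m.
p = a (1 − e²).
p = 5.53969e+10 · (1 − (0.35)²) = 5.53969e+10 · 0.8775 ≈ 4.861e+10 m = 0.3249 AU.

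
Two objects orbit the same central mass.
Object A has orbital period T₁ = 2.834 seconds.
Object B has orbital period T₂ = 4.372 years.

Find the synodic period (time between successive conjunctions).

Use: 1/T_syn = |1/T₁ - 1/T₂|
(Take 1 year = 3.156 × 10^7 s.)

Convert to SI: T₂ = 4.372 years = 1.3798e+08 s.
T_syn = |T₁ · T₂ / (T₁ − T₂)|.
T_syn = |2.834 · 1.3798e+08 / (2.834 − 1.3798e+08)| s ≈ 2.834 s = 2.834 seconds.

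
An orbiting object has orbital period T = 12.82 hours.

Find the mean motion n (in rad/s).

Convert to SI: T = 12.82 hours = 46152 s.
n = 2π / T.
n = 2π / 46152 s ≈ 0.0001361 rad/s.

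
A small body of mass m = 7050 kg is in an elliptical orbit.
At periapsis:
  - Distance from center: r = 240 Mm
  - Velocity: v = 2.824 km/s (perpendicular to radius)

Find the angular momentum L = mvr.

Convert to SI: r = 240 Mm = 2.4e+08 m; v = 2.824 km/s = 2824 m/s.
Since v is perpendicular to r, L = m · v · r.
L = 7050 · 2824 · 2.4e+08 kg·m²/s ≈ 4.778e+15 kg·m²/s.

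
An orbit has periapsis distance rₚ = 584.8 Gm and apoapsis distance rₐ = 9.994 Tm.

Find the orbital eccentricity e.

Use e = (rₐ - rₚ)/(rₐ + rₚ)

Convert to SI: rₚ = 584.8 Gm = 5.848e+11 m; rₐ = 9.994 Tm = 9.994e+12 m.
e = (rₐ − rₚ) / (rₐ + rₚ).
e = (9.994e+12 − 5.848e+11) / (9.994e+12 + 5.848e+11) = 9.4092e+12 / 1.05788e+13 ≈ 0.8894.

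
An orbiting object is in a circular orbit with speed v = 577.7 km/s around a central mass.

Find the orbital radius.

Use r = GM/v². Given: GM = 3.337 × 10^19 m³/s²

Convert to SI: v = 577.7 km/s = 577700 m/s.
For a circular orbit, v² = GM / r, so r = GM / v².
r = 3.337e+19 / (577700)² m ≈ 9.999e+07 m = 99.99 Mm.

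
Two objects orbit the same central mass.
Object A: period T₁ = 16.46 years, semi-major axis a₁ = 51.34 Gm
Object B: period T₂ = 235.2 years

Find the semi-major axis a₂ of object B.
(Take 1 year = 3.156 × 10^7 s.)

Convert to SI: T₁ = 16.46 years = 5.19478e+08 s; a₁ = 51.34 Gm = 5.134e+10 m; T₂ = 235.2 years = 7.42291e+09 s.
Kepler's third law: (T₁/T₂)² = (a₁/a₂)³ ⇒ a₂ = a₁ · (T₂/T₁)^(2/3).
T₂/T₁ = 7.42291e+09 / 5.19478e+08 = 14.2892.
a₂ = 5.134e+10 · (14.2892)^(2/3) m ≈ 3.023e+11 m = 302.3 Gm.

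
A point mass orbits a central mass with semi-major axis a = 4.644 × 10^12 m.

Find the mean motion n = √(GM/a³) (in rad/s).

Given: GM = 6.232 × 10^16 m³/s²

n = √(GM / a³).
n = √(6.232e+16 / (4.644e+12)³) rad/s ≈ 2.494e-11 rad/s.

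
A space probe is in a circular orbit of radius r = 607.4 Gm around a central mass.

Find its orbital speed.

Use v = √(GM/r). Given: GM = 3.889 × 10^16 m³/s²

Convert to SI: r = 607.4 Gm = 6.074e+11 m.
For a circular orbit, gravity supplies the centripetal force, so v = √(GM / r).
v = √(3.889e+16 / 6.074e+11) m/s ≈ 253 m/s = 253 m/s.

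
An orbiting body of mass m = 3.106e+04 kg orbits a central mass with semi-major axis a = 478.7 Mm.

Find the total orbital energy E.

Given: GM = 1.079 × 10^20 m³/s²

Convert to SI: a = 478.7 Mm = 4.787e+08 m.
E = −GMm / (2a).
E = −1.079e+20 · 3.106e+04 / (2 · 4.787e+08) J ≈ -3.5e+15 J = -3.5 PJ.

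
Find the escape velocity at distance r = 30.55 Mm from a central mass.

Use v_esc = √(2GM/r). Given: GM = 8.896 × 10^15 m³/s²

Convert to SI: r = 30.55 Mm = 3.055e+07 m.
Escape velocity comes from setting total energy to zero: ½v² − GM/r = 0 ⇒ v_esc = √(2GM / r).
v_esc = √(2 · 8.896e+15 / 3.055e+07) m/s ≈ 2.413e+04 m/s = 24.13 km/s.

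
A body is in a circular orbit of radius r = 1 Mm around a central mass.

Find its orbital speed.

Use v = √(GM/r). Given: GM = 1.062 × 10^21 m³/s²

Convert to SI: r = 1 Mm = 1e+06 m.
For a circular orbit, gravity supplies the centripetal force, so v = √(GM / r).
v = √(1.062e+21 / 1e+06) m/s ≈ 3.259e+07 m/s = 3.259e+04 km/s.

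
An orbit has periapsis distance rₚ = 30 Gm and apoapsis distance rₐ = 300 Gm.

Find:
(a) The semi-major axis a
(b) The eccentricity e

Convert to SI: rₚ = 30 Gm = 3e+10 m; rₐ = 300 Gm = 3e+11 m.
(a) a = (rₚ + rₐ) / 2 = (3e+10 + 3e+11) / 2 ≈ 1.65e+11 m = 165 Gm.
(b) e = (rₐ − rₚ) / (rₐ + rₚ) = (3e+11 − 3e+10) / (3e+11 + 3e+10) ≈ 0.8182.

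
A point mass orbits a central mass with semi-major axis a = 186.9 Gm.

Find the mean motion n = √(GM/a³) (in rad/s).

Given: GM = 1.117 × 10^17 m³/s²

Convert to SI: a = 186.9 Gm = 1.869e+11 m.
n = √(GM / a³).
n = √(1.117e+17 / (1.869e+11)³) rad/s ≈ 4.136e-09 rad/s.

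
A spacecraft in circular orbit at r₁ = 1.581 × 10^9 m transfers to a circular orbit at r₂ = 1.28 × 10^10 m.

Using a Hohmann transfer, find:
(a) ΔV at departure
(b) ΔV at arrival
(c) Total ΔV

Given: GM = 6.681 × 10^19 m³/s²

Transfer semi-major axis: a_t = (r₁ + r₂)/2 = (1.581e+09 + 1.28e+10)/2 = 7.1905e+09 m.
Circular speeds: v₁ = √(GM/r₁) = 205568 m/s, v₂ = √(GM/r₂) = 72246.3 m/s.
Transfer speeds (vis-viva v² = GM(2/r − 1/a_t)): v₁ᵗ = 274271 m/s, v₂ᵗ = 33876.8 m/s.
(a) ΔV₁ = |v₁ᵗ − v₁| ≈ 6.87e+04 m/s = 68.7 km/s.
(b) ΔV₂ = |v₂ − v₂ᵗ| ≈ 3.837e+04 m/s = 38.37 km/s.
(c) ΔV_total = ΔV₁ + ΔV₂ ≈ 1.071e+05 m/s = 107.1 km/s.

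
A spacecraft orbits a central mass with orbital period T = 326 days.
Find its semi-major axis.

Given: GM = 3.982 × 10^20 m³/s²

Convert to SI: T = 326 days = 2.81664e+07 s.
Invert Kepler's third law: a = (GM · T² / (4π²))^(1/3).
Substituting T = 2.81664e+07 s and GM = 3.982e+20 m³/s²:
a = (3.982e+20 · (2.81664e+07)² / (4π²))^(1/3) m
a ≈ 2e+11 m = 200 Gm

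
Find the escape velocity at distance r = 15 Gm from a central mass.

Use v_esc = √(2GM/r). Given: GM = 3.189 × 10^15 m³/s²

Convert to SI: r = 15 Gm = 1.5e+10 m.
Escape velocity comes from setting total energy to zero: ½v² − GM/r = 0 ⇒ v_esc = √(2GM / r).
v_esc = √(2 · 3.189e+15 / 1.5e+10) m/s ≈ 652.1 m/s = 652.1 m/s.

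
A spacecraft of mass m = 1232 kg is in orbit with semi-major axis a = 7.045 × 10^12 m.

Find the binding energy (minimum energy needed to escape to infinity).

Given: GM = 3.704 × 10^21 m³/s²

Total orbital energy is E = −GMm/(2a); binding energy is E_bind = −E = GMm/(2a).
E_bind = 3.704e+21 · 1232 / (2 · 7.045e+12) J ≈ 3.239e+11 J = 323.9 GJ.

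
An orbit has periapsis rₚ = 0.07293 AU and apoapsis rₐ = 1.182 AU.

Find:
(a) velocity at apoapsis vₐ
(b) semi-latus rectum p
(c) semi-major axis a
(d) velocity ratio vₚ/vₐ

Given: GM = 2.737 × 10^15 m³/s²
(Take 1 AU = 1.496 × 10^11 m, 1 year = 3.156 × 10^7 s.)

Convert to SI: rₚ = 0.07293 AU = 1.09103e+10 m; rₐ = 1.182 AU = 1.76827e+11 m.
(a) With a = (rₚ + rₐ)/2 = 9.38688e+10 m, vₐ = √(GM (2/rₐ − 1/a)) = √(2.737e+15 · (2/1.76827e+11 − 1/9.38688e+10)) m/s ≈ 42.42 m/s
(b) From a = (rₚ + rₐ)/2 = 9.38688e+10 m and e = (rₐ − rₚ)/(rₐ + rₚ) = 0.88377, p = a(1 − e²) = 9.38688e+10 · (1 − (0.88377)²) ≈ 2.055e+10 m
(c) a = (rₚ + rₐ)/2 = (1.09103e+10 + 1.76827e+11)/2 ≈ 9.387e+10 m
(d) Conservation of angular momentum (rₚvₚ = rₐvₐ) gives vₚ/vₐ = rₐ/rₚ = 1.76827e+11/1.09103e+10 ≈ 16.21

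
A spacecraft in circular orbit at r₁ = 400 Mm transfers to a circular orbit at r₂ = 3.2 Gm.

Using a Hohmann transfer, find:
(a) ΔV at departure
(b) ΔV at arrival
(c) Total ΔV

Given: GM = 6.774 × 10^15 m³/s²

Convert to SI: r₁ = 400 Mm = 4e+08 m; r₂ = 3.2 Gm = 3.2e+09 m.
Transfer semi-major axis: a_t = (r₁ + r₂)/2 = (4e+08 + 3.2e+09)/2 = 1.8e+09 m.
Circular speeds: v₁ = √(GM/r₁) = 4115.22 m/s, v₂ = √(GM/r₂) = 1454.95 m/s.
Transfer speeds (vis-viva v² = GM(2/r − 1/a_t)): v₁ᵗ = 5486.95 m/s, v₂ᵗ = 685.869 m/s.
(a) ΔV₁ = |v₁ᵗ − v₁| ≈ 1372 m/s = 1.372 km/s.
(b) ΔV₂ = |v₂ − v₂ᵗ| ≈ 769.1 m/s = 769.1 m/s.
(c) ΔV_total = ΔV₁ + ΔV₂ ≈ 2141 m/s = 2.141 km/s.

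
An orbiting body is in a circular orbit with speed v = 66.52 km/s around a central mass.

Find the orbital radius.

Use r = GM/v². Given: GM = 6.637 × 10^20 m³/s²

Convert to SI: v = 66.52 km/s = 66520 m/s.
For a circular orbit, v² = GM / r, so r = GM / v².
r = 6.637e+20 / (66520)² m ≈ 1.5e+11 m = 150 Gm.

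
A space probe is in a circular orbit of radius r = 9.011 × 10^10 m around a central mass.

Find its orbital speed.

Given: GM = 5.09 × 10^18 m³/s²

For a circular orbit, gravity supplies the centripetal force, so v = √(GM / r).
v = √(5.09e+18 / 9.011e+10) m/s ≈ 7516 m/s = 7.516 km/s.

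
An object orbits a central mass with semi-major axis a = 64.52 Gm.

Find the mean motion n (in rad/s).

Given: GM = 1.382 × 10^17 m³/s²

Convert to SI: a = 64.52 Gm = 6.452e+10 m.
n = √(GM / a³).
n = √(1.382e+17 / (6.452e+10)³) rad/s ≈ 2.268e-08 rad/s.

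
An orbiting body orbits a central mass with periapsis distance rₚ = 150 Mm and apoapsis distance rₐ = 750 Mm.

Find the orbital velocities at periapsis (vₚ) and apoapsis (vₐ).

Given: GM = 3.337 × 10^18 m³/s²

Convert to SI: rₚ = 150 Mm = 1.5e+08 m; rₐ = 750 Mm = 7.5e+08 m.
Use the vis-viva equation v² = GM(2/r − 1/a) with a = (rₚ + rₐ)/2 = (1.5e+08 + 7.5e+08)/2 = 4.5e+08 m.
vₚ = √(GM · (2/rₚ − 1/a)) = √(3.337e+18 · (2/1.5e+08 − 1/4.5e+08)) m/s ≈ 1.926e+05 m/s = 192.6 km/s.
vₐ = √(GM · (2/rₐ − 1/a)) = √(3.337e+18 · (2/7.5e+08 − 1/4.5e+08)) m/s ≈ 3.851e+04 m/s = 38.51 km/s.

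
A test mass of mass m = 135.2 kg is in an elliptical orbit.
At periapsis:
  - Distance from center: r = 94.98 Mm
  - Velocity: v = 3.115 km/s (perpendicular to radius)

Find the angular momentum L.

Convert to SI: r = 94.98 Mm = 9.498e+07 m; v = 3.115 km/s = 3115 m/s.
Since v is perpendicular to r, L = m · v · r.
L = 135.2 · 3115 · 9.498e+07 kg·m²/s ≈ 4e+13 kg·m²/s.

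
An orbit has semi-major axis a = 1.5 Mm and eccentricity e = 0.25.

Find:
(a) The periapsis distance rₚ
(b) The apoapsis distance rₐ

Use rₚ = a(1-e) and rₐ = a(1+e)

Convert to SI: a = 1.5 Mm = 1.5e+06 m.
(a) rₚ = a(1 − e) = 1.5e+06 · (1 − 0.25) = 1.5e+06 · 0.75 ≈ 1.125e+06 m = 1.125 Mm.
(b) rₐ = a(1 + e) = 1.5e+06 · (1 + 0.25) = 1.5e+06 · 1.25 ≈ 1.875e+06 m = 1.875 Mm.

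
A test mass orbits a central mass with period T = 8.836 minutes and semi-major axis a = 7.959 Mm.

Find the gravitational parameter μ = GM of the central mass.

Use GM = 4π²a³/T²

Convert to SI: T = 8.836 minutes = 530.16 s; a = 7.959 Mm = 7.959e+06 m.
GM = 4π² · a³ / T².
GM = 4π² · (7.959e+06)³ / (530.16)² m³/s² ≈ 7.081e+16 m³/s² = 7.081 × 10^16 m³/s².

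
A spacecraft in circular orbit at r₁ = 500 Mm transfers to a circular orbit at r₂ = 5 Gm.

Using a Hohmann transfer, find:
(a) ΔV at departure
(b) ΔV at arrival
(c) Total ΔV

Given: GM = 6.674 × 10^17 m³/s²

Convert to SI: r₁ = 500 Mm = 5e+08 m; r₂ = 5 Gm = 5e+09 m.
Transfer semi-major axis: a_t = (r₁ + r₂)/2 = (5e+08 + 5e+09)/2 = 2.75e+09 m.
Circular speeds: v₁ = √(GM/r₁) = 36534.9 m/s, v₂ = √(GM/r₂) = 11553.4 m/s.
Transfer speeds (vis-viva v² = GM(2/r − 1/a_t)): v₁ᵗ = 49263.7 m/s, v₂ᵗ = 4926.37 m/s.
(a) ΔV₁ = |v₁ᵗ − v₁| ≈ 1.273e+04 m/s = 12.73 km/s.
(b) ΔV₂ = |v₂ − v₂ᵗ| ≈ 6627 m/s = 6.627 km/s.
(c) ΔV_total = ΔV₁ + ΔV₂ ≈ 1.936e+04 m/s = 19.36 km/s.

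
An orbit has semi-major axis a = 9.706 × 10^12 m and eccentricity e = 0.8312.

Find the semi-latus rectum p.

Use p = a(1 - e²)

p = a (1 − e²).
p = 9.706e+12 · (1 − (0.8312)²) = 9.706e+12 · 0.309107 ≈ 3e+12 m = 3 × 10^12 m.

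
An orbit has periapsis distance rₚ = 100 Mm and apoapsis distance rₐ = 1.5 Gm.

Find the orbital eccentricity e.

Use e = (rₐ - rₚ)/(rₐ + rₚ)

Convert to SI: rₚ = 100 Mm = 1e+08 m; rₐ = 1.5 Gm = 1.5e+09 m.
e = (rₐ − rₚ) / (rₐ + rₚ).
e = (1.5e+09 − 1e+08) / (1.5e+09 + 1e+08) = 1.4e+09 / 1.6e+09 ≈ 0.875.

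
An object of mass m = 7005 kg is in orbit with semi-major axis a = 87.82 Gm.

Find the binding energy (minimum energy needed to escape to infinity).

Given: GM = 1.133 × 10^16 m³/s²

Convert to SI: a = 87.82 Gm = 8.782e+10 m.
Total orbital energy is E = −GMm/(2a); binding energy is E_bind = −E = GMm/(2a).
E_bind = 1.133e+16 · 7005 / (2 · 8.782e+10) J ≈ 4.519e+08 J = 451.9 MJ.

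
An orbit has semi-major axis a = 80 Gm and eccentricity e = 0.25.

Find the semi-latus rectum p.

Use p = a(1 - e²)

Convert to SI: a = 80 Gm = 8e+10 m.
p = a (1 − e²).
p = 8e+10 · (1 − (0.25)²) = 8e+10 · 0.9375 ≈ 7.5e+10 m = 75 Gm.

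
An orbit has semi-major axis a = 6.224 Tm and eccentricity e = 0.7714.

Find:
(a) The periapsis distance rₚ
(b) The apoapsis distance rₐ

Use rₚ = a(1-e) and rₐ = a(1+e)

Convert to SI: a = 6.224 Tm = 6.224e+12 m.
(a) rₚ = a(1 − e) = 6.224e+12 · (1 − 0.7714) = 6.224e+12 · 0.2286 ≈ 1.423e+12 m = 1.423 Tm.
(b) rₐ = a(1 + e) = 6.224e+12 · (1 + 0.7714) = 6.224e+12 · 1.7714 ≈ 1.103e+13 m = 11.03 Tm.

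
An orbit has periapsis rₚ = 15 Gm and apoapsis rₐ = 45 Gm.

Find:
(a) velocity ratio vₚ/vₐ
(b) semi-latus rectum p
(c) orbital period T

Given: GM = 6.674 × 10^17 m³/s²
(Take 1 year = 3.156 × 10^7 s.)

Convert to SI: rₚ = 15 Gm = 1.5e+10 m; rₐ = 45 Gm = 4.5e+10 m.
(a) Conservation of angular momentum (rₚvₚ = rₐvₐ) gives vₚ/vₐ = rₐ/rₚ = 4.5e+10/1.5e+10 ≈ 3
(b) From a = (rₚ + rₐ)/2 = 3e+10 m and e = (rₐ − rₚ)/(rₐ + rₚ) = 0.5, p = a(1 − e²) = 3e+10 · (1 − (0.5)²) ≈ 2.25e+10 m
(c) With a = (rₚ + rₐ)/2 = 3e+10 m, T = 2π √(a³/GM) = 2π √((3e+10)³/6.674e+17) s ≈ 3.996e+07 s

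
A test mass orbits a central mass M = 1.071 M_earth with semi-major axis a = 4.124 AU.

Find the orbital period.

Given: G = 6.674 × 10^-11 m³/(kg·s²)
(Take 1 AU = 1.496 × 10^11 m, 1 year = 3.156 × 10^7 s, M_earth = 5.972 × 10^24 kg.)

Convert to SI: a = 4.124 AU = 6.1695e+11 m; M = 1.071 M_earth = 6.39601e+24 kg.
GM = G · M = 6.674e-11 · 6.39601e+24 = 4.2687e+14 m³/s².
Kepler's third law: T = 2π √(a³ / GM).
Substituting a = 6.1695e+11 m and GM = 4.2687e+14 m³/s²:
T = 2π √((6.1695e+11)³ / 4.2687e+14) s
T ≈ 1.474e+11 s = 4670 years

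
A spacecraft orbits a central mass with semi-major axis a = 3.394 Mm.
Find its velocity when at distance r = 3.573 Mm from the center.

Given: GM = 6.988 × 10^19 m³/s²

Convert to SI: a = 3.394 Mm = 3.394e+06 m; r = 3.573 Mm = 3.573e+06 m.
Vis-viva: v = √(GM · (2/r − 1/a)).
2/r − 1/a = 2/3.573e+06 − 1/3.394e+06 = 2.65116e-07 m⁻¹.
v = √(6.988e+19 · 2.65116e-07) m/s ≈ 4.304e+06 m/s = 4304 km/s.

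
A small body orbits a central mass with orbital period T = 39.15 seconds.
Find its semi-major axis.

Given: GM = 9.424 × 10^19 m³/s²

Invert Kepler's third law: a = (GM · T² / (4π²))^(1/3).
Substituting T = 39.15 s and GM = 9.424e+19 m³/s²:
a = (9.424e+19 · (39.15)² / (4π²))^(1/3) m
a ≈ 1.541e+07 m = 15.41 Mm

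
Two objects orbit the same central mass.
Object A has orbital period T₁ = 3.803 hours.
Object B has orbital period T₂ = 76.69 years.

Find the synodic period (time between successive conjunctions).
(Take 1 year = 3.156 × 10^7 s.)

Convert to SI: T₁ = 3.803 hours = 13690.8 s; T₂ = 76.69 years = 2.42034e+09 s.
T_syn = |T₁ · T₂ / (T₁ − T₂)|.
T_syn = |13690.8 · 2.42034e+09 / (13690.8 − 2.42034e+09)| s ≈ 1.369e+04 s = 3.803 hours.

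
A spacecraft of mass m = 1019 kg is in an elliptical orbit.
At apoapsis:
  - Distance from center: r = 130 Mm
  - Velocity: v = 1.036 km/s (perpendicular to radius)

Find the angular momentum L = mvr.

Convert to SI: r = 130 Mm = 1.3e+08 m; v = 1.036 km/s = 1036 m/s.
Since v is perpendicular to r, L = m · v · r.
L = 1019 · 1036 · 1.3e+08 kg·m²/s ≈ 1.372e+14 kg·m²/s.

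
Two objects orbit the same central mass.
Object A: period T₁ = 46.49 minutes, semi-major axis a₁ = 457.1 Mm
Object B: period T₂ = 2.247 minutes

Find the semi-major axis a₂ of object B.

Convert to SI: T₁ = 46.49 minutes = 2789.4 s; a₁ = 457.1 Mm = 4.571e+08 m; T₂ = 2.247 minutes = 134.82 s.
Kepler's third law: (T₁/T₂)² = (a₁/a₂)³ ⇒ a₂ = a₁ · (T₂/T₁)^(2/3).
T₂/T₁ = 134.82 / 2789.4 = 0.048333.
a₂ = 4.571e+08 · (0.048333)^(2/3) m ≈ 6.065e+07 m = 60.65 Mm.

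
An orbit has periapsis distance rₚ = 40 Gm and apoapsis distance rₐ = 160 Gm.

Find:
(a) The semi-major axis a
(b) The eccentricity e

Convert to SI: rₚ = 40 Gm = 4e+10 m; rₐ = 160 Gm = 1.6e+11 m.
(a) a = (rₚ + rₐ) / 2 = (4e+10 + 1.6e+11) / 2 ≈ 1e+11 m = 100 Gm.
(b) e = (rₐ − rₚ) / (rₐ + rₚ) = (1.6e+11 − 4e+10) / (1.6e+11 + 4e+10) ≈ 0.6.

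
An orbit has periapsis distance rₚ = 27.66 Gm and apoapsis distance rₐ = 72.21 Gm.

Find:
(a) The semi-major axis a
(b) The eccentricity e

Convert to SI: rₚ = 27.66 Gm = 2.766e+10 m; rₐ = 72.21 Gm = 7.221e+10 m.
(a) a = (rₚ + rₐ) / 2 = (2.766e+10 + 7.221e+10) / 2 ≈ 4.994e+10 m = 49.94 Gm.
(b) e = (rₐ − rₚ) / (rₐ + rₚ) = (7.221e+10 − 2.766e+10) / (7.221e+10 + 2.766e+10) ≈ 0.4461.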